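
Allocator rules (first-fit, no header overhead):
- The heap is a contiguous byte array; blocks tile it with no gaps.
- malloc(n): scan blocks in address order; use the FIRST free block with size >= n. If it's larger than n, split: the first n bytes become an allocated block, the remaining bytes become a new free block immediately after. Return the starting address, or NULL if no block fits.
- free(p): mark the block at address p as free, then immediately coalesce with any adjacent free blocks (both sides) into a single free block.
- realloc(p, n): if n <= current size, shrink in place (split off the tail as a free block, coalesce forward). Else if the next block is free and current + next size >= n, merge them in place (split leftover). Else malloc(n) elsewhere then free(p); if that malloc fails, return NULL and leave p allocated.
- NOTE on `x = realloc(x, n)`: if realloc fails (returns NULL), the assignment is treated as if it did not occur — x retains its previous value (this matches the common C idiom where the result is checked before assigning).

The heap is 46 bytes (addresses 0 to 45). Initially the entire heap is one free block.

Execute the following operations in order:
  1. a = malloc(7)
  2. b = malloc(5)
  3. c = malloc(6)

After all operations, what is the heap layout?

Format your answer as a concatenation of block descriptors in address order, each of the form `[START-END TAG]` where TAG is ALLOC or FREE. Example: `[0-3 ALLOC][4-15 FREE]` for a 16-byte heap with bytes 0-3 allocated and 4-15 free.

Answer: [0-6 ALLOC][7-11 ALLOC][12-17 ALLOC][18-45 FREE]

Derivation:
Op 1: a = malloc(7) -> a = 0; heap: [0-6 ALLOC][7-45 FREE]
Op 2: b = malloc(5) -> b = 7; heap: [0-6 ALLOC][7-11 ALLOC][12-45 FREE]
Op 3: c = malloc(6) -> c = 12; heap: [0-6 ALLOC][7-11 ALLOC][12-17 ALLOC][18-45 FREE]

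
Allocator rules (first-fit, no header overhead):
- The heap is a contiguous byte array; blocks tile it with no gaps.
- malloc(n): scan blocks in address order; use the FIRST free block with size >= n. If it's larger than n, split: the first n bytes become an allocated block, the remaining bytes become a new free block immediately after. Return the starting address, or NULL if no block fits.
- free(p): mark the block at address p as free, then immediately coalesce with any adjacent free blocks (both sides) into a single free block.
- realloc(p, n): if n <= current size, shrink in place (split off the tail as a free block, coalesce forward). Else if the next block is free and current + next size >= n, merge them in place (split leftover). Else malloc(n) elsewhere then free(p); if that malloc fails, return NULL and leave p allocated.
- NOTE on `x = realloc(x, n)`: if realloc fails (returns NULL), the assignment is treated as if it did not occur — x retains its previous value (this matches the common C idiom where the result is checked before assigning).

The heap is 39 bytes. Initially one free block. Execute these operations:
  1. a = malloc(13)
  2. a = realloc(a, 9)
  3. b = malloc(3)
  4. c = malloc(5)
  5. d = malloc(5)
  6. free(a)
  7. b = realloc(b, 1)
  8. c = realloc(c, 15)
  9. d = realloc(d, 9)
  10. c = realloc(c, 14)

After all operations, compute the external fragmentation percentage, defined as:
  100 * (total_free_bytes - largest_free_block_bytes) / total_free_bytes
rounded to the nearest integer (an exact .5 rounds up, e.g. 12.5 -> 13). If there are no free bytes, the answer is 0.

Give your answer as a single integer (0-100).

Op 1: a = malloc(13) -> a = 0; heap: [0-12 ALLOC][13-38 FREE]
Op 2: a = realloc(a, 9) -> a = 0; heap: [0-8 ALLOC][9-38 FREE]
Op 3: b = malloc(3) -> b = 9; heap: [0-8 ALLOC][9-11 ALLOC][12-38 FREE]
Op 4: c = malloc(5) -> c = 12; heap: [0-8 ALLOC][9-11 ALLOC][12-16 ALLOC][17-38 FREE]
Op 5: d = malloc(5) -> d = 17; heap: [0-8 ALLOC][9-11 ALLOC][12-16 ALLOC][17-21 ALLOC][22-38 FREE]
Op 6: free(a) -> (freed a); heap: [0-8 FREE][9-11 ALLOC][12-16 ALLOC][17-21 ALLOC][22-38 FREE]
Op 7: b = realloc(b, 1) -> b = 9; heap: [0-8 FREE][9-9 ALLOC][10-11 FREE][12-16 ALLOC][17-21 ALLOC][22-38 FREE]
Op 8: c = realloc(c, 15) -> c = 22; heap: [0-8 FREE][9-9 ALLOC][10-16 FREE][17-21 ALLOC][22-36 ALLOC][37-38 FREE]
Op 9: d = realloc(d, 9) -> d = 0; heap: [0-8 ALLOC][9-9 ALLOC][10-21 FREE][22-36 ALLOC][37-38 FREE]
Op 10: c = realloc(c, 14) -> c = 22; heap: [0-8 ALLOC][9-9 ALLOC][10-21 FREE][22-35 ALLOC][36-38 FREE]
Free blocks: [12 3] total_free=15 largest=12 -> 100*(15-12)/15 = 300/15 = 20

Answer: 20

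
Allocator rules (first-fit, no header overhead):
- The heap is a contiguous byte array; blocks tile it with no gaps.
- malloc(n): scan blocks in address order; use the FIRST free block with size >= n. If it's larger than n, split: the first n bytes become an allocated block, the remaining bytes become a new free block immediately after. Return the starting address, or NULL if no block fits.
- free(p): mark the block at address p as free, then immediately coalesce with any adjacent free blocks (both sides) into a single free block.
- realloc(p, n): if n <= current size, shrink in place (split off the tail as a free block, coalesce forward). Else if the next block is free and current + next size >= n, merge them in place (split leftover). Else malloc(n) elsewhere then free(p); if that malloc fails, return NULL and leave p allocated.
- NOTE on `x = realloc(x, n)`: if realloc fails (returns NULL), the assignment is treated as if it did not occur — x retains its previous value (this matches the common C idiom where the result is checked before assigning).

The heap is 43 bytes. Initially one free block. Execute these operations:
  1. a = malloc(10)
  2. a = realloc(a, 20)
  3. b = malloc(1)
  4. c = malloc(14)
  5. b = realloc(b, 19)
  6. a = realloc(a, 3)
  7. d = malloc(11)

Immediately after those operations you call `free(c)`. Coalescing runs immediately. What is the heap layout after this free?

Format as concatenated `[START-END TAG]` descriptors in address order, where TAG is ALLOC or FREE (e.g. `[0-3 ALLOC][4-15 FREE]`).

Op 1: a = malloc(10) -> a = 0; heap: [0-9 ALLOC][10-42 FREE]
Op 2: a = realloc(a, 20) -> a = 0; heap: [0-19 ALLOC][20-42 FREE]
Op 3: b = malloc(1) -> b = 20; heap: [0-19 ALLOC][20-20 ALLOC][21-42 FREE]
Op 4: c = malloc(14) -> c = 21; heap: [0-19 ALLOC][20-20 ALLOC][21-34 ALLOC][35-42 FREE]
Op 5: b = realloc(b, 19) -> NULL (b unchanged); heap: [0-19 ALLOC][20-20 ALLOC][21-34 ALLOC][35-42 FREE]
Op 6: a = realloc(a, 3) -> a = 0; heap: [0-2 ALLOC][3-19 FREE][20-20 ALLOC][21-34 ALLOC][35-42 FREE]
Op 7: d = malloc(11) -> d = 3; heap: [0-2 ALLOC][3-13 ALLOC][14-19 FREE][20-20 ALLOC][21-34 ALLOC][35-42 FREE]
free(c): c = 21 -> block [21-34 ALLOC]; mark free, coalesce with adjacent free neighbors -> [0-2 ALLOC][3-13 ALLOC][14-19 FREE][20-20 ALLOC][21-42 FREE]

Answer: [0-2 ALLOC][3-13 ALLOC][14-19 FREE][20-20 ALLOC][21-42 FREE]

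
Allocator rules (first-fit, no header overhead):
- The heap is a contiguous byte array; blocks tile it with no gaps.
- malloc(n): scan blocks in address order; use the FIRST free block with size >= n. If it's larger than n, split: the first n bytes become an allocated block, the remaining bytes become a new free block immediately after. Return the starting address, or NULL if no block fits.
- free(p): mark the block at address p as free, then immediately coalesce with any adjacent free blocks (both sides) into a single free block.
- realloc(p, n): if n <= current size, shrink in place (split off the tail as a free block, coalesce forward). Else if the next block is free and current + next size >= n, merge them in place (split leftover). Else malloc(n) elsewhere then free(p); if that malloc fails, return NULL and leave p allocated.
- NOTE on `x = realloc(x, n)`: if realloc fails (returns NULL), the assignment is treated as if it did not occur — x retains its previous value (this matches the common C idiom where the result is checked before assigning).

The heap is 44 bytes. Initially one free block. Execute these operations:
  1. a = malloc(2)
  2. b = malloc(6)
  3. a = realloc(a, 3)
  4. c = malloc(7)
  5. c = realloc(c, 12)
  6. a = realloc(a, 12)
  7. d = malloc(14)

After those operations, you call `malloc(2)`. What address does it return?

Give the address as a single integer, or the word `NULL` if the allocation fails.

Op 1: a = malloc(2) -> a = 0; heap: [0-1 ALLOC][2-43 FREE]
Op 2: b = malloc(6) -> b = 2; heap: [0-1 ALLOC][2-7 ALLOC][8-43 FREE]
Op 3: a = realloc(a, 3) -> a = 8; heap: [0-1 FREE][2-7 ALLOC][8-10 ALLOC][11-43 FREE]
Op 4: c = malloc(7) -> c = 11; heap: [0-1 FREE][2-7 ALLOC][8-10 ALLOC][11-17 ALLOC][18-43 FREE]
Op 5: c = realloc(c, 12) -> c = 11; heap: [0-1 FREE][2-7 ALLOC][8-10 ALLOC][11-22 ALLOC][23-43 FREE]
Op 6: a = realloc(a, 12) -> a = 23; heap: [0-1 FREE][2-7 ALLOC][8-10 FREE][11-22 ALLOC][23-34 ALLOC][35-43 FREE]
Op 7: d = malloc(14) -> d = NULL; heap: [0-1 FREE][2-7 ALLOC][8-10 FREE][11-22 ALLOC][23-34 ALLOC][35-43 FREE]
malloc(2): first-fit scan over [0-1 FREE][2-7 ALLOC][8-10 FREE][11-22 ALLOC][23-34 ALLOC][35-43 FREE] -> 0

Answer: 0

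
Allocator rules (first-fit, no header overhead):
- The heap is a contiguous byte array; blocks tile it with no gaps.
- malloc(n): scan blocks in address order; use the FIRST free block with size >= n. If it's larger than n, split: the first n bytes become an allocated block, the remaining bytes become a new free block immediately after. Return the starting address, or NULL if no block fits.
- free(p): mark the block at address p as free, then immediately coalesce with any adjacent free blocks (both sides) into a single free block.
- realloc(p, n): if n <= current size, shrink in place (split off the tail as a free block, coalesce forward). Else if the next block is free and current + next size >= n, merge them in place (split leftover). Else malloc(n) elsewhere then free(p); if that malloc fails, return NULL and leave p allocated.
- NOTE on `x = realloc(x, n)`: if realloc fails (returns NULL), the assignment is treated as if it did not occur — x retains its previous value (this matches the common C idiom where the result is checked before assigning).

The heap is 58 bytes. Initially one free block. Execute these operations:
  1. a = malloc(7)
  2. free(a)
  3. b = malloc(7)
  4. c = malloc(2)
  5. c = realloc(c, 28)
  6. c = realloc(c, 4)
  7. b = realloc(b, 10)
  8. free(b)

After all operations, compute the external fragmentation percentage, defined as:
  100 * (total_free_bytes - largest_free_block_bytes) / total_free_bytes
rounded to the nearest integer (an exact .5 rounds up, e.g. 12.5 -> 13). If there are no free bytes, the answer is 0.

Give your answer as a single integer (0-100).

Op 1: a = malloc(7) -> a = 0; heap: [0-6 ALLOC][7-57 FREE]
Op 2: free(a) -> (freed a); heap: [0-57 FREE]
Op 3: b = malloc(7) -> b = 0; heap: [0-6 ALLOC][7-57 FREE]
Op 4: c = malloc(2) -> c = 7; heap: [0-6 ALLOC][7-8 ALLOC][9-57 FREE]
Op 5: c = realloc(c, 28) -> c = 7; heap: [0-6 ALLOC][7-34 ALLOC][35-57 FREE]
Op 6: c = realloc(c, 4) -> c = 7; heap: [0-6 ALLOC][7-10 ALLOC][11-57 FREE]
Op 7: b = realloc(b, 10) -> b = 11; heap: [0-6 FREE][7-10 ALLOC][11-20 ALLOC][21-57 FREE]
Op 8: free(b) -> (freed b); heap: [0-6 FREE][7-10 ALLOC][11-57 FREE]
Free blocks: [7 47] total_free=54 largest=47 -> 100*(54-47)/54 = 700/54 ≈ 12.963 -> rounds to 13

Answer: 13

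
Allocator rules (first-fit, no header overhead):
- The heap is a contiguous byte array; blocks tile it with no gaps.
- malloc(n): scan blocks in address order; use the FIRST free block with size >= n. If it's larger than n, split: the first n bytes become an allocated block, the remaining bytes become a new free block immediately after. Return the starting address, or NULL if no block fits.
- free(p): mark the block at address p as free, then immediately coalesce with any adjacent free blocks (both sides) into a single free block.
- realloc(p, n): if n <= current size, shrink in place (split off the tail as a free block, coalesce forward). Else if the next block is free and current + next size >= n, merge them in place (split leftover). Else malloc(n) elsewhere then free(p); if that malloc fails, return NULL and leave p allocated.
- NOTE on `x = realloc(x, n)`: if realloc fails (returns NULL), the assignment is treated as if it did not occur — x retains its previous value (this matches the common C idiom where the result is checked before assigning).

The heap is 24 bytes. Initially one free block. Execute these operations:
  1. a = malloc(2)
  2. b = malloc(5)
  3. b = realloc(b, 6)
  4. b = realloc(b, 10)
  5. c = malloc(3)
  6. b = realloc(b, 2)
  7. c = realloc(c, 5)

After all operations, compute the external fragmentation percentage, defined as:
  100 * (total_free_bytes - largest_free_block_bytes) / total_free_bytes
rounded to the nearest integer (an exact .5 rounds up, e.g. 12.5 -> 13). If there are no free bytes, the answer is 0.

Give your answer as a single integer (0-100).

Op 1: a = malloc(2) -> a = 0; heap: [0-1 ALLOC][2-23 FREE]
Op 2: b = malloc(5) -> b = 2; heap: [0-1 ALLOC][2-6 ALLOC][7-23 FREE]
Op 3: b = realloc(b, 6) -> b = 2; heap: [0-1 ALLOC][2-7 ALLOC][8-23 FREE]
Op 4: b = realloc(b, 10) -> b = 2; heap: [0-1 ALLOC][2-11 ALLOC][12-23 FREE]
Op 5: c = malloc(3) -> c = 12; heap: [0-1 ALLOC][2-11 ALLOC][12-14 ALLOC][15-23 FREE]
Op 6: b = realloc(b, 2) -> b = 2; heap: [0-1 ALLOC][2-3 ALLOC][4-11 FREE][12-14 ALLOC][15-23 FREE]
Op 7: c = realloc(c, 5) -> c = 12; heap: [0-1 ALLOC][2-3 ALLOC][4-11 FREE][12-16 ALLOC][17-23 FREE]
Free blocks: [8 7] total_free=15 largest=8 -> 100*(15-8)/15 = 700/15 ≈ 46.667 -> rounds to 47

Answer: 47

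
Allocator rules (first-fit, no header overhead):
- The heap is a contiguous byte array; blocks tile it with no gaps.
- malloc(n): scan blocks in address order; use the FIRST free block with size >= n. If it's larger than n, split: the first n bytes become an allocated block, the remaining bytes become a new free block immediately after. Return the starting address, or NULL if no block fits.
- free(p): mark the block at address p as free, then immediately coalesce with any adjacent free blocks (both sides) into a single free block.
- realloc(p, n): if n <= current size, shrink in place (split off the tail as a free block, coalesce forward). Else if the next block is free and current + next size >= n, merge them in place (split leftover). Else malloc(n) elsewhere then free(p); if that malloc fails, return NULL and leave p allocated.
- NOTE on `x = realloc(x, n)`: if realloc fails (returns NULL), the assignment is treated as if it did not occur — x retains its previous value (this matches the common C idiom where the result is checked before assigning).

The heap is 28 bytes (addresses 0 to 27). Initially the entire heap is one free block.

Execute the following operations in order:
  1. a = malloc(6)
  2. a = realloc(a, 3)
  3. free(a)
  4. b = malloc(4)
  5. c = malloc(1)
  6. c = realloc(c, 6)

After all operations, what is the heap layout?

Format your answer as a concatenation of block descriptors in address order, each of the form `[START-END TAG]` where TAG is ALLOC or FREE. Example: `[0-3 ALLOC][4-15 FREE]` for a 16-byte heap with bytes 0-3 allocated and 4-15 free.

Answer: [0-3 ALLOC][4-9 ALLOC][10-27 FREE]

Derivation:
Op 1: a = malloc(6) -> a = 0; heap: [0-5 ALLOC][6-27 FREE]
Op 2: a = realloc(a, 3) -> a = 0; heap: [0-2 ALLOC][3-27 FREE]
Op 3: free(a) -> (freed a); heap: [0-27 FREE]
Op 4: b = malloc(4) -> b = 0; heap: [0-3 ALLOC][4-27 FREE]
Op 5: c = malloc(1) -> c = 4; heap: [0-3 ALLOC][4-4 ALLOC][5-27 FREE]
Op 6: c = realloc(c, 6) -> c = 4; heap: [0-3 ALLOC][4-9 ALLOC][10-27 FREE]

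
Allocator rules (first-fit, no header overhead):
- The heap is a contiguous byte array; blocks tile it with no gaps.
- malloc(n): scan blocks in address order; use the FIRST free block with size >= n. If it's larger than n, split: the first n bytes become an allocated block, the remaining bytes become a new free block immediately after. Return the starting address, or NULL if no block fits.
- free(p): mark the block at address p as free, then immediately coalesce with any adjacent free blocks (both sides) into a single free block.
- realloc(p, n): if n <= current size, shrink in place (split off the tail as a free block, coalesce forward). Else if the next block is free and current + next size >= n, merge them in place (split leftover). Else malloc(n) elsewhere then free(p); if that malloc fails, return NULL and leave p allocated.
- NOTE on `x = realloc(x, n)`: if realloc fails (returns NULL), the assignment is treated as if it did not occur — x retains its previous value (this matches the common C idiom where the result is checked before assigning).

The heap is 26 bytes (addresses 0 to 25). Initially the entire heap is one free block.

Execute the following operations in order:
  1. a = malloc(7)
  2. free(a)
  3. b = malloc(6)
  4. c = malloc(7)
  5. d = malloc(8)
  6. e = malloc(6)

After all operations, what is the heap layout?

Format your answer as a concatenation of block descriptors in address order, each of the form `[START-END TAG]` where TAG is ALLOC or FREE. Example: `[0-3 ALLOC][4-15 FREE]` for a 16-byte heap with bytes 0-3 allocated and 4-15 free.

Op 1: a = malloc(7) -> a = 0; heap: [0-6 ALLOC][7-25 FREE]
Op 2: free(a) -> (freed a); heap: [0-25 FREE]
Op 3: b = malloc(6) -> b = 0; heap: [0-5 ALLOC][6-25 FREE]
Op 4: c = malloc(7) -> c = 6; heap: [0-5 ALLOC][6-12 ALLOC][13-25 FREE]
Op 5: d = malloc(8) -> d = 13; heap: [0-5 ALLOC][6-12 ALLOC][13-20 ALLOC][21-25 FREE]
Op 6: e = malloc(6) -> e = NULL; heap: [0-5 ALLOC][6-12 ALLOC][13-20 ALLOC][21-25 FREE]

Answer: [0-5 ALLOC][6-12 ALLOC][13-20 ALLOC][21-25 FREE]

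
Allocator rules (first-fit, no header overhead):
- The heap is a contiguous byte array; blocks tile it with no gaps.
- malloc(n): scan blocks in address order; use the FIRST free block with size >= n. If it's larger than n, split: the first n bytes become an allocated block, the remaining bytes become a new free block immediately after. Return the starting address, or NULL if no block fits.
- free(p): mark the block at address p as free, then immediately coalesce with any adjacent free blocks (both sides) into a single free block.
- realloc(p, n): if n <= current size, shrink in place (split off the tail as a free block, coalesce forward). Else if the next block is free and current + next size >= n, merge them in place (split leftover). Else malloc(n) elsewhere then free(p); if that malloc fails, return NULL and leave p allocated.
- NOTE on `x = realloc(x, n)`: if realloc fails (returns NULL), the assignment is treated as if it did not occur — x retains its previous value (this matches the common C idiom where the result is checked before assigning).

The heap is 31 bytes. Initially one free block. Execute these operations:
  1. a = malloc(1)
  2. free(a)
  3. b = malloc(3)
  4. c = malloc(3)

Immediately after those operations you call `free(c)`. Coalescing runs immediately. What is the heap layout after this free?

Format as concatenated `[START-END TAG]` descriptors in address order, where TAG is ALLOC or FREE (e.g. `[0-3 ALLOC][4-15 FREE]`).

Op 1: a = malloc(1) -> a = 0; heap: [0-0 ALLOC][1-30 FREE]
Op 2: free(a) -> (freed a); heap: [0-30 FREE]
Op 3: b = malloc(3) -> b = 0; heap: [0-2 ALLOC][3-30 FREE]
Op 4: c = malloc(3) -> c = 3; heap: [0-2 ALLOC][3-5 ALLOC][6-30 FREE]
free(c): c = 3 -> block [3-5 ALLOC]; mark free, coalesce with adjacent free neighbors -> [0-2 ALLOC][3-30 FREE]

Answer: [0-2 ALLOC][3-30 FREE]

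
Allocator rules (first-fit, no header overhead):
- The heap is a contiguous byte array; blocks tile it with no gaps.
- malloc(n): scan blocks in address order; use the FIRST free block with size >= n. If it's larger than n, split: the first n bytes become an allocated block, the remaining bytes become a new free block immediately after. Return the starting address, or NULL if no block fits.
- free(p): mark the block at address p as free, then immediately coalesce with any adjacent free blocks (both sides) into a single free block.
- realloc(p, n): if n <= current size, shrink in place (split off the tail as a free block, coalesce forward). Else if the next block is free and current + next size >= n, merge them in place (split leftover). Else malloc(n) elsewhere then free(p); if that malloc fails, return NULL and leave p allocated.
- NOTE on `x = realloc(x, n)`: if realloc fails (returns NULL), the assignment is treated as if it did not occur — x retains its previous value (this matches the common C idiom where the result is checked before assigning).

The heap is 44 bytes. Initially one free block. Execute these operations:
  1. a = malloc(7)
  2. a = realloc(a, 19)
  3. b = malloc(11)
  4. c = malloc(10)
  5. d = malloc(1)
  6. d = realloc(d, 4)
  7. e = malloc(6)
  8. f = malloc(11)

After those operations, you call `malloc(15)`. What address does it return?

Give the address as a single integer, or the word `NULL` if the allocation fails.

Answer: NULL

Derivation:
Op 1: a = malloc(7) -> a = 0; heap: [0-6 ALLOC][7-43 FREE]
Op 2: a = realloc(a, 19) -> a = 0; heap: [0-18 ALLOC][19-43 FREE]
Op 3: b = malloc(11) -> b = 19; heap: [0-18 ALLOC][19-29 ALLOC][30-43 FREE]
Op 4: c = malloc(10) -> c = 30; heap: [0-18 ALLOC][19-29 ALLOC][30-39 ALLOC][40-43 FREE]
Op 5: d = malloc(1) -> d = 40; heap: [0-18 ALLOC][19-29 ALLOC][30-39 ALLOC][40-40 ALLOC][41-43 FREE]
Op 6: d = realloc(d, 4) -> d = 40; heap: [0-18 ALLOC][19-29 ALLOC][30-39 ALLOC][40-43 ALLOC]
Op 7: e = malloc(6) -> e = NULL; heap: [0-18 ALLOC][19-29 ALLOC][30-39 ALLOC][40-43 ALLOC]
Op 8: f = malloc(11) -> f = NULL; heap: [0-18 ALLOC][19-29 ALLOC][30-39 ALLOC][40-43 ALLOC]
malloc(15): first-fit scan over [0-18 ALLOC][19-29 ALLOC][30-39 ALLOC][40-43 ALLOC] -> NULL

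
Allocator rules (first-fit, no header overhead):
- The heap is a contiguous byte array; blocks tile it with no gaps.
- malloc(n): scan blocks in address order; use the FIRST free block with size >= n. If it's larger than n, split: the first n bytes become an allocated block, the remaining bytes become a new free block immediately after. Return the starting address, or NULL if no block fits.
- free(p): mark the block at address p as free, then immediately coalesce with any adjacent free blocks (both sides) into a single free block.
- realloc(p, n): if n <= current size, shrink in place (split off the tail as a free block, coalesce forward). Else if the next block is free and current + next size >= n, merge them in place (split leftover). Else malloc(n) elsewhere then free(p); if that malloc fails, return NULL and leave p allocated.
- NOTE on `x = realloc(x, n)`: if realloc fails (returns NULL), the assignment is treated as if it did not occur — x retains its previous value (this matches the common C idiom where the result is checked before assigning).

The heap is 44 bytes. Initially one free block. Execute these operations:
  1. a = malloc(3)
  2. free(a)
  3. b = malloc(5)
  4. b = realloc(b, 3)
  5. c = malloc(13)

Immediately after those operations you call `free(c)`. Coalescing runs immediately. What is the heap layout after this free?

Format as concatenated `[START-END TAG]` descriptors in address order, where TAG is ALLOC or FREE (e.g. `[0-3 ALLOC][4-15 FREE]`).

Op 1: a = malloc(3) -> a = 0; heap: [0-2 ALLOC][3-43 FREE]
Op 2: free(a) -> (freed a); heap: [0-43 FREE]
Op 3: b = malloc(5) -> b = 0; heap: [0-4 ALLOC][5-43 FREE]
Op 4: b = realloc(b, 3) -> b = 0; heap: [0-2 ALLOC][3-43 FREE]
Op 5: c = malloc(13) -> c = 3; heap: [0-2 ALLOC][3-15 ALLOC][16-43 FREE]
free(c): c = 3 -> block [3-15 ALLOC]; mark free, coalesce with adjacent free neighbors -> [0-2 ALLOC][3-43 FREE]

Answer: [0-2 ALLOC][3-43 FREE]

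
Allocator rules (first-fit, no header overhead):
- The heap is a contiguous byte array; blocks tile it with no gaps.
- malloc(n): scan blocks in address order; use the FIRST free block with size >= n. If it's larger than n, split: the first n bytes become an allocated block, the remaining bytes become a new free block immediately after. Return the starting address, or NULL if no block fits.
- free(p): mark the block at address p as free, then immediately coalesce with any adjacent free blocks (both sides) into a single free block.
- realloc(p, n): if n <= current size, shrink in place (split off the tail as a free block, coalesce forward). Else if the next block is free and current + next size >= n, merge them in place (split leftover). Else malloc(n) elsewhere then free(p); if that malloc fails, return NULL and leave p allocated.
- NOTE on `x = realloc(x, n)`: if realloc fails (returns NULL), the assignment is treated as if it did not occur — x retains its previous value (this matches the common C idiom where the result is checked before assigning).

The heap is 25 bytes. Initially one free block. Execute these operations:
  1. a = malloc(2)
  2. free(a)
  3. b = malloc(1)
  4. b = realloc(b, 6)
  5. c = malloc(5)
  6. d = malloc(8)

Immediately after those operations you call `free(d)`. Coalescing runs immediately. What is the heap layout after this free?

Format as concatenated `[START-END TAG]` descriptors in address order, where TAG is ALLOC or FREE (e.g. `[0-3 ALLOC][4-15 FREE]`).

Answer: [0-5 ALLOC][6-10 ALLOC][11-24 FREE]

Derivation:
Op 1: a = malloc(2) -> a = 0; heap: [0-1 ALLOC][2-24 FREE]
Op 2: free(a) -> (freed a); heap: [0-24 FREE]
Op 3: b = malloc(1) -> b = 0; heap: [0-0 ALLOC][1-24 FREE]
Op 4: b = realloc(b, 6) -> b = 0; heap: [0-5 ALLOC][6-24 FREE]
Op 5: c = malloc(5) -> c = 6; heap: [0-5 ALLOC][6-10 ALLOC][11-24 FREE]
Op 6: d = malloc(8) -> d = 11; heap: [0-5 ALLOC][6-10 ALLOC][11-18 ALLOC][19-24 FREE]
free(d): d = 11 -> block [11-18 ALLOC]; mark free, coalesce with adjacent free neighbors -> [0-5 ALLOC][6-10 ALLOC][11-24 FREE]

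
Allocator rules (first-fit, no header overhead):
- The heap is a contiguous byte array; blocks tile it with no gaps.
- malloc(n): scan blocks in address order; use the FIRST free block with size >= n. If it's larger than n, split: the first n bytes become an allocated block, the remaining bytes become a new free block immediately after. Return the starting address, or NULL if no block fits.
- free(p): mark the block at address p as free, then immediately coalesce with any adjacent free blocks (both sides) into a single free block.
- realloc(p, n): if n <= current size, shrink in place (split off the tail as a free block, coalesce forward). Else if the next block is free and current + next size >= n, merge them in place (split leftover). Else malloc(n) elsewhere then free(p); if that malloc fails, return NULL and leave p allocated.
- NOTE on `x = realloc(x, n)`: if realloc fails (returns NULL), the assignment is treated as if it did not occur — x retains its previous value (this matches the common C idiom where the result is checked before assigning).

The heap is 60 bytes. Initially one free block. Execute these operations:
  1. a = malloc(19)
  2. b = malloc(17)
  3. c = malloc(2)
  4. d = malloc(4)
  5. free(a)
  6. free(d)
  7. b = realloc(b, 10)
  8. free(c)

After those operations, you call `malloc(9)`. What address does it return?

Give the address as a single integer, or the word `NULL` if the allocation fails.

Op 1: a = malloc(19) -> a = 0; heap: [0-18 ALLOC][19-59 FREE]
Op 2: b = malloc(17) -> b = 19; heap: [0-18 ALLOC][19-35 ALLOC][36-59 FREE]
Op 3: c = malloc(2) -> c = 36; heap: [0-18 ALLOC][19-35 ALLOC][36-37 ALLOC][38-59 FREE]
Op 4: d = malloc(4) -> d = 38; heap: [0-18 ALLOC][19-35 ALLOC][36-37 ALLOC][38-41 ALLOC][42-59 FREE]
Op 5: free(a) -> (freed a); heap: [0-18 FREE][19-35 ALLOC][36-37 ALLOC][38-41 ALLOC][42-59 FREE]
Op 6: free(d) -> (freed d); heap: [0-18 FREE][19-35 ALLOC][36-37 ALLOC][38-59 FREE]
Op 7: b = realloc(b, 10) -> b = 19; heap: [0-18 FREE][19-28 ALLOC][29-35 FREE][36-37 ALLOC][38-59 FREE]
Op 8: free(c) -> (freed c); heap: [0-18 FREE][19-28 ALLOC][29-59 FREE]
malloc(9): first-fit scan over [0-18 FREE][19-28 ALLOC][29-59 FREE] -> 0

Answer: 0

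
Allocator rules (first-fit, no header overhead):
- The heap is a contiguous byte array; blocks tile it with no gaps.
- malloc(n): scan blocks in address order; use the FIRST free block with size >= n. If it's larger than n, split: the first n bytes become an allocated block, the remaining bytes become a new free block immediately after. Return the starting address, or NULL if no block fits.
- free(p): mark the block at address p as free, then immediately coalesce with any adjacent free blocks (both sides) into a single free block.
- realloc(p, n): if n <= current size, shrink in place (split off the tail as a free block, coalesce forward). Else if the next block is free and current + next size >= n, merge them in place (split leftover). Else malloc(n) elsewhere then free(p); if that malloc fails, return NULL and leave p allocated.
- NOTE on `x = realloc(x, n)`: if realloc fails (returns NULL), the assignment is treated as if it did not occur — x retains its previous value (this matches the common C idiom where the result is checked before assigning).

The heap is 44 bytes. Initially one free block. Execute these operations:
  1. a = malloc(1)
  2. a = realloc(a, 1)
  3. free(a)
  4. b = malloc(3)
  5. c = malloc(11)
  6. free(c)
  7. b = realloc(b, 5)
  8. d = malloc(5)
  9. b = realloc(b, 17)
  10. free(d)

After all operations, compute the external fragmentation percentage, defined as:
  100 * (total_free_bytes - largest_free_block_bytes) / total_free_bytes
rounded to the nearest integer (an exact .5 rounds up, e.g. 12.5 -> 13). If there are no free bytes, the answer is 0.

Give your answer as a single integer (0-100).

Op 1: a = malloc(1) -> a = 0; heap: [0-0 ALLOC][1-43 FREE]
Op 2: a = realloc(a, 1) -> a = 0; heap: [0-0 ALLOC][1-43 FREE]
Op 3: free(a) -> (freed a); heap: [0-43 FREE]
Op 4: b = malloc(3) -> b = 0; heap: [0-2 ALLOC][3-43 FREE]
Op 5: c = malloc(11) -> c = 3; heap: [0-2 ALLOC][3-13 ALLOC][14-43 FREE]
Op 6: free(c) -> (freed c); heap: [0-2 ALLOC][3-43 FREE]
Op 7: b = realloc(b, 5) -> b = 0; heap: [0-4 ALLOC][5-43 FREE]
Op 8: d = malloc(5) -> d = 5; heap: [0-4 ALLOC][5-9 ALLOC][10-43 FREE]
Op 9: b = realloc(b, 17) -> b = 10; heap: [0-4 FREE][5-9 ALLOC][10-26 ALLOC][27-43 FREE]
Op 10: free(d) -> (freed d); heap: [0-9 FREE][10-26 ALLOC][27-43 FREE]
Free blocks: [10 17] total_free=27 largest=17 -> 100*(27-17)/27 = 1000/27 ≈ 37.037 -> rounds to 37

Answer: 37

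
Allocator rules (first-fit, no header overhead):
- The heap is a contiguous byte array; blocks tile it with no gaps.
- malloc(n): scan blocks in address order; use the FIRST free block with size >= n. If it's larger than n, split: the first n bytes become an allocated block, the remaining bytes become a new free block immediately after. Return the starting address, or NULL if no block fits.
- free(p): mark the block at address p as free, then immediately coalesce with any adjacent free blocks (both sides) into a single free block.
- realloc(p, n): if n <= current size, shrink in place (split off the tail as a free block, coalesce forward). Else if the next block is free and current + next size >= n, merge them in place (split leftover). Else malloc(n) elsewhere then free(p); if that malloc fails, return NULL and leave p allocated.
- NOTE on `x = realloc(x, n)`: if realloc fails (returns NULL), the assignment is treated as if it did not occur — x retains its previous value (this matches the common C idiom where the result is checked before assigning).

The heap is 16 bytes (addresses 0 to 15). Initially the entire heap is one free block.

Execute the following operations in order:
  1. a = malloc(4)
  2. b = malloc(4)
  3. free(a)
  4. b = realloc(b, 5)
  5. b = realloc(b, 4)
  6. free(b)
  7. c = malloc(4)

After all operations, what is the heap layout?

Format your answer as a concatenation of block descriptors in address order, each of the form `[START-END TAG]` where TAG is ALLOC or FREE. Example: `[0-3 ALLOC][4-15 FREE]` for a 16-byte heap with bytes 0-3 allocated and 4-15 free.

Op 1: a = malloc(4) -> a = 0; heap: [0-3 ALLOC][4-15 FREE]
Op 2: b = malloc(4) -> b = 4; heap: [0-3 ALLOC][4-7 ALLOC][8-15 FREE]
Op 3: free(a) -> (freed a); heap: [0-3 FREE][4-7 ALLOC][8-15 FREE]
Op 4: b = realloc(b, 5) -> b = 4; heap: [0-3 FREE][4-8 ALLOC][9-15 FREE]
Op 5: b = realloc(b, 4) -> b = 4; heap: [0-3 FREE][4-7 ALLOC][8-15 FREE]
Op 6: free(b) -> (freed b); heap: [0-15 FREE]
Op 7: c = malloc(4) -> c = 0; heap: [0-3 ALLOC][4-15 FREE]

Answer: [0-3 ALLOC][4-15 FREE]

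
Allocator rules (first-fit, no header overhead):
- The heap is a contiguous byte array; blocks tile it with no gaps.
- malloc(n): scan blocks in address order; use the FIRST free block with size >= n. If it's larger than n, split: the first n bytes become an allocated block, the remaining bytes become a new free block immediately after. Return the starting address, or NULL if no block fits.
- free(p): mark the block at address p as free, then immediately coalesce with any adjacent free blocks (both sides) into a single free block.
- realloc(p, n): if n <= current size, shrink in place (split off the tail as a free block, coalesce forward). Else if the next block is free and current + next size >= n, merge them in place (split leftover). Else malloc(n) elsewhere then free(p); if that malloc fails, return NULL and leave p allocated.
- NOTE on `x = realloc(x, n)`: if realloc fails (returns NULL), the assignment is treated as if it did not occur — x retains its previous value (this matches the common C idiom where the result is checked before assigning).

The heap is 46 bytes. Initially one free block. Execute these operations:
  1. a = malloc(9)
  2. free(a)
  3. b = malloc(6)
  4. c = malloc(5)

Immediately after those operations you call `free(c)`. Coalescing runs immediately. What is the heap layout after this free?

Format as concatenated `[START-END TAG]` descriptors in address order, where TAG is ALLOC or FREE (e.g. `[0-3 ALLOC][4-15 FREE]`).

Answer: [0-5 ALLOC][6-45 FREE]

Derivation:
Op 1: a = malloc(9) -> a = 0; heap: [0-8 ALLOC][9-45 FREE]
Op 2: free(a) -> (freed a); heap: [0-45 FREE]
Op 3: b = malloc(6) -> b = 0; heap: [0-5 ALLOC][6-45 FREE]
Op 4: c = malloc(5) -> c = 6; heap: [0-5 ALLOC][6-10 ALLOC][11-45 FREE]
free(c): c = 6 -> block [6-10 ALLOC]; mark free, coalesce with adjacent free neighbors -> [0-5 ALLOC][6-45 FREE]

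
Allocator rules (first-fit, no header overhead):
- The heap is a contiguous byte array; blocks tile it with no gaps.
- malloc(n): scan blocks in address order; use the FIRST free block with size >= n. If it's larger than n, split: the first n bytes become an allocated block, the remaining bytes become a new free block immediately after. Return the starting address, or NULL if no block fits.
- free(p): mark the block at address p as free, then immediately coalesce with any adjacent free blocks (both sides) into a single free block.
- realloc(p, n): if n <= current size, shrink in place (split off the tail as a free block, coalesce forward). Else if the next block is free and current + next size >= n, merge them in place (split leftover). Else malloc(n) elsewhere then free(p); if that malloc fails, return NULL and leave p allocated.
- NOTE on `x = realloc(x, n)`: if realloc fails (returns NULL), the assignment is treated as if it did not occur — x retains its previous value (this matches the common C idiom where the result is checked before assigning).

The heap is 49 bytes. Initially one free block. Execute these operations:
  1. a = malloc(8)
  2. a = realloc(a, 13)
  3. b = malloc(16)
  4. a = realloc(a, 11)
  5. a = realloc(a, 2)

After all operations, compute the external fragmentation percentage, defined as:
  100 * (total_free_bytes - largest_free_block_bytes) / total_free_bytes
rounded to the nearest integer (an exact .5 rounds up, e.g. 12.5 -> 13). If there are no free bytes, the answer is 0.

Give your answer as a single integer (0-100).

Op 1: a = malloc(8) -> a = 0; heap: [0-7 ALLOC][8-48 FREE]
Op 2: a = realloc(a, 13) -> a = 0; heap: [0-12 ALLOC][13-48 FREE]
Op 3: b = malloc(16) -> b = 13; heap: [0-12 ALLOC][13-28 ALLOC][29-48 FREE]
Op 4: a = realloc(a, 11) -> a = 0; heap: [0-10 ALLOC][11-12 FREE][13-28 ALLOC][29-48 FREE]
Op 5: a = realloc(a, 2) -> a = 0; heap: [0-1 ALLOC][2-12 FREE][13-28 ALLOC][29-48 FREE]
Free blocks: [11 20] total_free=31 largest=20 -> 100*(31-20)/31 = 1100/31 ≈ 35.484 -> rounds to 35

Answer: 35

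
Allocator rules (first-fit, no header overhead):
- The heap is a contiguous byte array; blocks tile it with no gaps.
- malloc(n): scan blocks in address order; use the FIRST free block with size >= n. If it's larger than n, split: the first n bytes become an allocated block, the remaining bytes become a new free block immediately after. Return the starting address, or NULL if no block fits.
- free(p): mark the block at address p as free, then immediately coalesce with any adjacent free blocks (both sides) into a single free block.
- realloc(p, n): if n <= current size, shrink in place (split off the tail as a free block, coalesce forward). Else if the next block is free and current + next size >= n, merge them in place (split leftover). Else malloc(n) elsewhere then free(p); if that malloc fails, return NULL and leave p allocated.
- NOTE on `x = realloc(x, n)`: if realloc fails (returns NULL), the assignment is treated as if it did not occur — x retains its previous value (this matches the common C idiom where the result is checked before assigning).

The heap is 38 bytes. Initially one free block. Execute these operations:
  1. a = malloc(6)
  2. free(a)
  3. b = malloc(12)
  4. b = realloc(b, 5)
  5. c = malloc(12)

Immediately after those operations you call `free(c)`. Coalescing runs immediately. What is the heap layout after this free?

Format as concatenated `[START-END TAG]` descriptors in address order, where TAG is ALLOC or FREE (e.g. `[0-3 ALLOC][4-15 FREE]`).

Answer: [0-4 ALLOC][5-37 FREE]

Derivation:
Op 1: a = malloc(6) -> a = 0; heap: [0-5 ALLOC][6-37 FREE]
Op 2: free(a) -> (freed a); heap: [0-37 FREE]
Op 3: b = malloc(12) -> b = 0; heap: [0-11 ALLOC][12-37 FREE]
Op 4: b = realloc(b, 5) -> b = 0; heap: [0-4 ALLOC][5-37 FREE]
Op 5: c = malloc(12) -> c = 5; heap: [0-4 ALLOC][5-16 ALLOC][17-37 FREE]
free(c): c = 5 -> block [5-16 ALLOC]; mark free, coalesce with adjacent free neighbors -> [0-4 ALLOC][5-37 FREE]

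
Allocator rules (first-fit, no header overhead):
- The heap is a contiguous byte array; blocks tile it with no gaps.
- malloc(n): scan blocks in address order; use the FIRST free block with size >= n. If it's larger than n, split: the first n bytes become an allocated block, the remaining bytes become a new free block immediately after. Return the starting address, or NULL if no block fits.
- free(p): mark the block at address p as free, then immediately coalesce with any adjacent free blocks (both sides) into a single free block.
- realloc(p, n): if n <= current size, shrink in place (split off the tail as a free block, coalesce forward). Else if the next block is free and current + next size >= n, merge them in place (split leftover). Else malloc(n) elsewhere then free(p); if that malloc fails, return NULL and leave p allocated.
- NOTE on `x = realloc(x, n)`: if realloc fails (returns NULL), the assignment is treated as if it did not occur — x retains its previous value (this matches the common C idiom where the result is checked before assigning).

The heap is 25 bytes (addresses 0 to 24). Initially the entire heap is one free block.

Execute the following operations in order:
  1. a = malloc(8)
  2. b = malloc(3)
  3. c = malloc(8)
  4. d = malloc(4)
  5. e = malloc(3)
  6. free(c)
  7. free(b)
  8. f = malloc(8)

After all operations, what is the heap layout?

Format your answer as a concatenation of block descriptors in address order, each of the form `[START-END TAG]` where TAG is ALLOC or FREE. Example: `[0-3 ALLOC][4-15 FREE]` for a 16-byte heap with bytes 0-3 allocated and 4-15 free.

Op 1: a = malloc(8) -> a = 0; heap: [0-7 ALLOC][8-24 FREE]
Op 2: b = malloc(3) -> b = 8; heap: [0-7 ALLOC][8-10 ALLOC][11-24 FREE]
Op 3: c = malloc(8) -> c = 11; heap: [0-7 ALLOC][8-10 ALLOC][11-18 ALLOC][19-24 FREE]
Op 4: d = malloc(4) -> d = 19; heap: [0-7 ALLOC][8-10 ALLOC][11-18 ALLOC][19-22 ALLOC][23-24 FREE]
Op 5: e = malloc(3) -> e = NULL; heap: [0-7 ALLOC][8-10 ALLOC][11-18 ALLOC][19-22 ALLOC][23-24 FREE]
Op 6: free(c) -> (freed c); heap: [0-7 ALLOC][8-10 ALLOC][11-18 FREE][19-22 ALLOC][23-24 FREE]
Op 7: free(b) -> (freed b); heap: [0-7 ALLOC][8-18 FREE][19-22 ALLOC][23-24 FREE]
Op 8: f = malloc(8) -> f = 8; heap: [0-7 ALLOC][8-15 ALLOC][16-18 FREE][19-22 ALLOC][23-24 FREE]

Answer: [0-7 ALLOC][8-15 ALLOC][16-18 FREE][19-22 ALLOC][23-24 FREE]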